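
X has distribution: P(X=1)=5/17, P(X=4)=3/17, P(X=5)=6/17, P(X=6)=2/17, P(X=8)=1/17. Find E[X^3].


E[X^3] = sum(g(x)*P(x))
= 1*5/17 + 64*3/17 + 125*6/17 + 216*2/17 + 512*1/17
= 1891/17

1891/17


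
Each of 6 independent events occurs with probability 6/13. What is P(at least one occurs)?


P(at least one) = 1 - P(none)
P(none) = (1 - 6/13)^6 = (7/13)^6 = 117649/4826809
P(at least one) = 1 - 117649/4826809 = 4709160/4826809

4709160/4826809


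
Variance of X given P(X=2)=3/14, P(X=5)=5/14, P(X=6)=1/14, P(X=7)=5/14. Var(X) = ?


E[X] = 36/7, E[X^2] = 209/7
Var(X) = E[X^2] - (E[X])^2 = 209/7 - (36/7)^2 = 167/49

167/49


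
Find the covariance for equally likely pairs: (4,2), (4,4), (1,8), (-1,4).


E[X]=2, E[Y]=9/2, E[XY]=7
Cov(X,Y) = E[XY] - E[X]E[Y] = 7 - 2*9/2 = -2

-2


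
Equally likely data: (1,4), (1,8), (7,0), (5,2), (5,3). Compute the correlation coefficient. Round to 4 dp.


Cov(X,Y) = -5.5200, Var(X) = 5.7600, Var(Y) = 7.0400
rho = Cov/(sqrt(VarX)*sqrt(VarY)) = -0.8668

-0.8668


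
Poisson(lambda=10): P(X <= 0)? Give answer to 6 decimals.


P(X<=0) = e^(-10)*10^0/0!
≈ 0.0000453999
≈ 0.000045

0.000045


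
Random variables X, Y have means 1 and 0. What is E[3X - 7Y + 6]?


E[3X - 7Y + 6] = 3*E[X] - 7*E[Y] + 6
= (3)*(1) + (-7)*(0) + (6)
= 3 + 0 + 6 = 9

9


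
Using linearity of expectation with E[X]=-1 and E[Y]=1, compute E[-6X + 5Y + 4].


E[-6X + 5Y + 4] = -6*E[X] + 5*E[Y] + 4
= (-6)*(-1) + (5)*(1) + (4)
= 6 + 5 + 4 = 15

15


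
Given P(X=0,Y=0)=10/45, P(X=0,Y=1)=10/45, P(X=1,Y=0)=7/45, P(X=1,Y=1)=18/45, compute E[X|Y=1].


P(Y=1) = 28/45
E[X|Y=1] = (0*10 + 1*18)/28 = 18/28 = 9/14

9/14


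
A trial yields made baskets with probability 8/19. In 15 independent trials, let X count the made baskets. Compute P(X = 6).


P(X=6) = C(15,6) * p^6 * (1-p)^9
= 5005 * 262144/47045881 * 2357947691/322687697779
= 3093699806745067520/15181127029874798299

3093699806745067520/15181127029874798299


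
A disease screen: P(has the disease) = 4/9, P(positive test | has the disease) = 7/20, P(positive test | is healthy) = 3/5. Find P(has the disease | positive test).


P(A) = P(A|B)P(B) + P(A|B')P(B') = 7/20*4/9 + 3/5*5/9 = 22/45
P(B|A) = P(A|B)P(B)/P(A) = (7/45)/(22/45) = 7/22

7/22


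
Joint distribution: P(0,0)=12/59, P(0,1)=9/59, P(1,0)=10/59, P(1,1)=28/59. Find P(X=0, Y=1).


Read from table: P(X=0, Y=1) = 9/59

9/59


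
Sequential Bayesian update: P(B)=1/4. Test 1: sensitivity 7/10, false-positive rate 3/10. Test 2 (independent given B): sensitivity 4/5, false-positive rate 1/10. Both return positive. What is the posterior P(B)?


After test 1: P(+) = 7/10*1/4 + 3/10*3/4 = 2/5
P(B|+) = (7/40)/(2/5) = 7/16
After test 2 (use post1 as new prior): P(+) = 4/5*7/16 + 1/10*9/16 = 13/32
P(B|+,+) = (7/20)/(13/32) = 56/65

56/65


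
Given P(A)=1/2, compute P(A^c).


P(A') = 1 - P(A) = 1 - 1/2 = 1/2

1/2


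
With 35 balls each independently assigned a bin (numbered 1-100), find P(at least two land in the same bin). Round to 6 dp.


P(all different) = prod((100-i)/100 for i=0..34) = 0.001132
P(at least one match) = 1 - 0.001132 = 0.998868

0.998868


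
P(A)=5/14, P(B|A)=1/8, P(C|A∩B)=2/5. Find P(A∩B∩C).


P(A∩B∩C) = P(A) * P(B|A) * P(C|A∩B)
= 5/14 * 1/8 * 2/5
= 5/112 * 2/5 = 1/56

1/56


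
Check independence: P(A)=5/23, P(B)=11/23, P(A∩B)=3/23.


P(A)*P(B) = 5/23*11/23 = 55/529
P(A∩B) = 3/23 != 55/529, so not independent

No, A and B are not independent


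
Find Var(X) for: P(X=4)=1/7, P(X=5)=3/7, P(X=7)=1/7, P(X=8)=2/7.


E[X] = 6, E[X^2] = 268/7
Var(X) = E[X^2] - (E[X])^2 = 268/7 - (6)^2 = 16/7

16/7


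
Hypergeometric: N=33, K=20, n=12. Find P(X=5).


P(X=5) = C(20,5)*C(13,7) / C(33,12)
= 15504*1716 / 354817320
= 26604864/354817320 = 7752/103385

7752/103385


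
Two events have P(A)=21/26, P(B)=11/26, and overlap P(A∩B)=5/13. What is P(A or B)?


P(A∪B) = P(A) + P(B) - P(A∩B)
= 21/26 + 11/26 - 5/13 = 11/13

11/13


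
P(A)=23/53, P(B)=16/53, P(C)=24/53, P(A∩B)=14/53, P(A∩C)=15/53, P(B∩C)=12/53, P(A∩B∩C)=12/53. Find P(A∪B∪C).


P(A∪B∪C) = P(A)+P(B)+P(C) - P(AB)-P(AC)-P(BC) + P(ABC)
= 23/53+16/53+24/53 - 14/53-15/53-12/53 + 12/53
= 34/53

34/53


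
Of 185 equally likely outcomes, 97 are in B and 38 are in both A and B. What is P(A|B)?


P(A|B) = P(A∩B)/P(B) = (38/185)/(97/185) = 38/97

38/97


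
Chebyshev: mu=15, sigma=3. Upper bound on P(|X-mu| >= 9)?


k = 9/3 = 3
Chebyshev: P(|X-mu| >= k*sigma) <= 1/k^2 = 1/3^2 = 1/9

1/9


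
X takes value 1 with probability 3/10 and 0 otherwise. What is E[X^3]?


For Bernoulli: X in {0,1}
E[X^3] = 0^3*(1-3/10) + 1^3*3/10 = 3/10

3/10


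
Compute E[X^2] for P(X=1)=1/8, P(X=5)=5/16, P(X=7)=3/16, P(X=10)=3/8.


E[X^2] = sum(g(x)*P(x))
= 1*1/8 + 25*5/16 + 49*3/16 + 100*3/8
= 437/8

437/8


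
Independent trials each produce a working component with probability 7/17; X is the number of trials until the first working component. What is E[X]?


For geometric (trials until first success), E[X] = 1/p = 1/(7/17) = 17/7

17/7


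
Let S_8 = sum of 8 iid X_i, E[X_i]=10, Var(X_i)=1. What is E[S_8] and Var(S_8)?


E[S_n] = n*mu = 8*10 = 80
Var(S_n) = n*sigma^2 = 8*1 = 8

E[S_8]=80, Var(S_8)=8


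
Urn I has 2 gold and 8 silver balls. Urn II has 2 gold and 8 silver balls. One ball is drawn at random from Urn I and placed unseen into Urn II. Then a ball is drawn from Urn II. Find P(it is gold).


P(transfer gold) = 2/10 = 1/5; P(transfer silver) = 4/5
If gold transferred: Urn II has 3 gold of 11, so P(gold|gold moved) = 3/11
If silver transferred: Urn II has 2 gold of 11, so P(gold|silver moved) = 2/11
By total probability: P(gold) = 1/5*3/11 + 4/5*2/11 = 1/5

1/5


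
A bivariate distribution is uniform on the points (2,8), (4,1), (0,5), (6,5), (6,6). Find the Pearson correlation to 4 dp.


Cov(X,Y) = -0.8000, Var(X) = 5.4400, Var(Y) = 5.2000
rho = Cov/(sqrt(VarX)*sqrt(VarY)) = -0.1504

-0.1504


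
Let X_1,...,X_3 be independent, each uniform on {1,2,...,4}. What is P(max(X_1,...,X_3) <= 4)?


P(max <= 4) = P(all X_i <= 4) = (P(X_1 <= 4))^3
= (4/4)^3 = 1^3 = 1

1


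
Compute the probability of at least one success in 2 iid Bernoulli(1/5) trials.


P(at least one) = 1 - P(none)
P(none) = (1 - 1/5)^2 = (4/5)^2 = 16/25
P(at least one) = 1 - 16/25 = 9/25

9/25


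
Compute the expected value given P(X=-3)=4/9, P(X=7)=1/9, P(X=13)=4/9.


E[X] = sum(x * P(x))
= -3*4/9 + 7*1/9 + 13*4/9
= 47/9

47/9


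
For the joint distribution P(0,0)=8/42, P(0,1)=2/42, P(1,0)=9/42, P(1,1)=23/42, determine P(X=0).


P(X=0) = P(0,0)+P(0,1) = 8/42 + 2/42 = 10/42 = 5/21

5/21


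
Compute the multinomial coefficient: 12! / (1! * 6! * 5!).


12! = 479001600
Denominator: 1!=1 * 6!=720 * 5!=120
Coefficient = 479001600 / 86400 = 5544

5544


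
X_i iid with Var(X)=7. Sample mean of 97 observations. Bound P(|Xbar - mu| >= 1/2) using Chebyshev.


Var(Xbar) = Var(X)/n = 7/97
Chebyshev: P(|Xbar-mu| >= 1/2) <= Var(Xbar)/(1/2)^2 = (7/97)/(1/4) = 28/97

28/97


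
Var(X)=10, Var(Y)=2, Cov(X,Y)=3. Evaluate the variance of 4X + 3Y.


Var(4X + 3Y) = 4^2*Var(X) + 3^2*Var(Y) + 2*4*3*Cov(X,Y)
= 16*10 + 9*2 + 24*3
= 160 + 18 + 72 = 250

250


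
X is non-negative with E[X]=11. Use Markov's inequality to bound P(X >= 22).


Markov: P(X >= a) <= E[X]/a
P(X >= 22) <= 11/22 = 1/2

1/2


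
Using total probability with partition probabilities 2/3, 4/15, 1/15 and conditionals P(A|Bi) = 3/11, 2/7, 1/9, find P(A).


P(A) = P(A|B1)P(B1) + P(A|B2)P(B2) + P(A|B3)P(B3)
= 3/11*2/3 + 2/7*4/15 + 1/9*1/15
= 2/11 + 8/105 + 1/135 = 2759/10395

2759/10395


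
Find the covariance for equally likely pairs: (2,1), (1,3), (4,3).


E[X]=7/3, E[Y]=7/3, E[XY]=17/3
Cov(X,Y) = E[XY] - E[X]E[Y] = 17/3 - 7/3*7/3 = 2/9

2/9


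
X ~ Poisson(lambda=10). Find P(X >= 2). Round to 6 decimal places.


P(X>=2) = 1 - P(X<=1) = 1 - (e^(-10)*10^0/0! + e^(-10)*10^1/1!)
≈ 1 - (0.0000453999 + 0.0004539993)
= 1 - 0.0004993992 = 0.9995006008
≈ 0.999501

0.999501


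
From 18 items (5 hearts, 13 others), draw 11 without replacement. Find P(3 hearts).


P(X=3) = C(5,3)*C(13,8) / C(18,11)
= 10*1287 / 31824
= 12870/31824 = 55/136

55/136


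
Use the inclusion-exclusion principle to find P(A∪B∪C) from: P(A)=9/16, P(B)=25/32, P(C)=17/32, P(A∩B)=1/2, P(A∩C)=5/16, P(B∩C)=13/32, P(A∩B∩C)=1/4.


P(A∪B∪C) = P(A)+P(B)+P(C) - P(AB)-P(AC)-P(BC) + P(ABC)
= 9/16+25/32+17/32 - 1/2-5/16-13/32 + 1/4
= 29/32

29/32


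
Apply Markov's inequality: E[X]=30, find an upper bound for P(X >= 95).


Markov: P(X >= a) <= E[X]/a
P(X >= 95) <= 30/95 = 6/19

6/19


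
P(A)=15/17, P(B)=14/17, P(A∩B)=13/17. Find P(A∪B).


P(A∪B) = P(A) + P(B) - P(A∩B)
= 15/17 + 14/17 - 13/17 = 16/17

16/17


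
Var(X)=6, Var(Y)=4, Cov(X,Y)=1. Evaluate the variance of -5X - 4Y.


Var(-5X - 4Y) = (-5)^2*Var(X) + (-4)^2*Var(Y) + 2*(-5)*(-4)*Cov(X,Y)
= 25*6 + 16*4 + 40*1
= 150 + 64 + 40 = 254

254


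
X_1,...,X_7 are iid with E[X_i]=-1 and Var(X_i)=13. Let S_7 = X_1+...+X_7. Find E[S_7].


E[S_n] = n*E[X_1] = 7*-1 = -7

-7


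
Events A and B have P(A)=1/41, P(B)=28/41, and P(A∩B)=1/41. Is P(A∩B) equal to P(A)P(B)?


P(A)*P(B) = 1/41*28/41 = 28/1681
P(A∩B) = 1/41 != 28/1681, so not independent

No, A and B are not independent


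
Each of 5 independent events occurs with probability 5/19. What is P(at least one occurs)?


P(at least one) = 1 - P(none)
P(none) = (1 - 5/19)^5 = (14/19)^5 = 537824/2476099
P(at least one) = 1 - 537824/2476099 = 1938275/2476099

1938275/2476099


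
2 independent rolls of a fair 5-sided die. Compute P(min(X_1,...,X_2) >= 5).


P(min >= 5) = P(all X_i >= 5) = (P(X_1 >= 5))^2
= (1/5)^2 = 1/25

1/25


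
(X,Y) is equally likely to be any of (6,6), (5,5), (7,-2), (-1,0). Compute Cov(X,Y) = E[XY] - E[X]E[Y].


E[X]=17/4, E[Y]=9/4, E[XY]=47/4
Cov(X,Y) = E[XY] - E[X]E[Y] = 47/4 - 17/4*9/4 = 35/16

35/16


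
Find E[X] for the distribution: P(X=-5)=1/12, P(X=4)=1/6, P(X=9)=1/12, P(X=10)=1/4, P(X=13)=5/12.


E[X] = sum(x * P(x))
= -5*1/12 + 4*1/6 + 9*1/12 + 10*1/4 + 13*5/12
= 107/12

107/12


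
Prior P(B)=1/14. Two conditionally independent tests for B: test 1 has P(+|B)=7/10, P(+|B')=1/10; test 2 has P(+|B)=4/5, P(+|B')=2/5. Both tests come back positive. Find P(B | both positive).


After test 1: P(+) = 7/10*1/14 + 1/10*13/14 = 1/7
P(B|+) = (1/20)/(1/7) = 7/20
After test 2 (use post1 as new prior): P(+) = 4/5*7/20 + 2/5*13/20 = 27/50
P(B|+,+) = (7/25)/(27/50) = 14/27

14/27


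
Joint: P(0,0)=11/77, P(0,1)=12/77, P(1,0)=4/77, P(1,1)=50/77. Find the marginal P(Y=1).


P(Y=1) = P(0,1)+P(1,1) = 12/77 + 50/77 = 62/77

62/77


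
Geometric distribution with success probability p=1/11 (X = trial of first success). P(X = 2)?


P(X=2) = (1-p)^1 * p = (10/11)^1 * 1/11
= 10/11 * 1/11 = 10/121

10/121


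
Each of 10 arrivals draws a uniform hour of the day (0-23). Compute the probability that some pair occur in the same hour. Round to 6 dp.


P(all different) = prod((24-i)/24 for i=0..9) = 0.112250
P(at least one match) = 1 - 0.112250 = 0.887750

0.887750


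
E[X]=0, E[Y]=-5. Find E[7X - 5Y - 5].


E[7X - 5Y - 5] = 7*E[X] - 5*E[Y] - 5
= (7)*(0) + (-5)*(-5) + (-5)
= 0 + 25 - 5 = 20

20


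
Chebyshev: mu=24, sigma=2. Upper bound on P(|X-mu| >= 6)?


k = 6/2 = 3
Chebyshev: P(|X-mu| >= k*sigma) <= 1/k^2 = 1/3^2 = 1/9

1/9


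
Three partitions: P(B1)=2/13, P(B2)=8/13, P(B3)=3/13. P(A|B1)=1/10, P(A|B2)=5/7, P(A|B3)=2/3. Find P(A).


P(A) = P(A|B1)P(B1) + P(A|B2)P(B2) + P(A|B3)P(B3)
= 1/10*2/13 + 5/7*8/13 + 2/3*3/13
= 1/65 + 40/91 + 2/13 = 277/455

277/455


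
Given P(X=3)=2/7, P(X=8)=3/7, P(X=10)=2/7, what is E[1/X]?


E[1/X] = sum(g(x)*P(x))
= 1/3*2/7 + 1/8*3/7 + 1/10*2/7
= 149/840

149/840


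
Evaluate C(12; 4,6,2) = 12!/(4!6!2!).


12! = 479001600
Denominator: 4!=24 * 6!=720 * 2!=2
Coefficient = 479001600 / 34560 = 13860

13860


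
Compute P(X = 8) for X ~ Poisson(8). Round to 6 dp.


P(X=8) = e^(-8) * 8^8 / 8!
≈ 0.0003354626279 * 16777216 / 40320
≈ 0.139587

0.139587


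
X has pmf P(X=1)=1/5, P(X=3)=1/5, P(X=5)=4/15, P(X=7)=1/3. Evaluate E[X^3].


E[X^3] = sum(x^3 * P(x))
= 1*1/5 + 27*1/5 + 125*4/15 + 343*1/3
= 2299/15

2299/15


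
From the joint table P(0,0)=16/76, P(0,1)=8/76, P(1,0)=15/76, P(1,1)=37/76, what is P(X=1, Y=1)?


Read from table: P(X=1, Y=1) = 37/76

37/76


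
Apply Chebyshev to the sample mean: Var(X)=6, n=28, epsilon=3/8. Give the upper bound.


Var(Xbar) = Var(X)/n = 6/28
Chebyshev: P(|Xbar-mu| >= 3/8) <= Var(Xbar)/(3/8)^2 = (3/14)/(9/64) = 32/21
Bound exceeds 1, so trivial bound: 1

1


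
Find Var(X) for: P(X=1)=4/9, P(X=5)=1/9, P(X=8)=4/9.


E[X] = 41/9, E[X^2] = 95/3
Var(X) = E[X^2] - (E[X])^2 = 95/3 - (41/9)^2 = 884/81

884/81


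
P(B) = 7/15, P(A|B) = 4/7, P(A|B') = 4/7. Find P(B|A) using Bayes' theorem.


P(A) = P(A|B)P(B) + P(A|B')P(B') = 4/7*7/15 + 4/7*8/15 = 4/7
P(B|A) = P(A|B)P(B)/P(A) = (4/15)/(4/7) = 7/15

7/15


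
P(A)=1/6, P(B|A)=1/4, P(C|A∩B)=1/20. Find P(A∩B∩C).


P(A∩B∩C) = P(A) * P(B|A) * P(C|A∩B)
= 1/6 * 1/4 * 1/20
= 1/24 * 1/20 = 1/480

1/480


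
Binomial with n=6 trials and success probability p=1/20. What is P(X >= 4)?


P(X>=4) = P(X=4) + P(X=5) + P(X=6)
= 1083/12800000 + 57/32000000 + 1/64000000
= 553/6400000

553/6400000


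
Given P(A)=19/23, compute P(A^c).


P(A') = 1 - P(A) = 1 - 19/23 = 4/23

4/23


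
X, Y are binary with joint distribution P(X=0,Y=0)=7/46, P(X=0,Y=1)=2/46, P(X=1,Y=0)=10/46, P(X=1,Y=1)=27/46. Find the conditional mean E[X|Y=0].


P(Y=0) = 17/46
E[X|Y=0] = (0*7 + 1*10)/17 = 10/17

10/17


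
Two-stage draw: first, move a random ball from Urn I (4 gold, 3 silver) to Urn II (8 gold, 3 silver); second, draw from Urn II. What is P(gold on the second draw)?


P(transfer gold) = 4/7; P(transfer silver) = 3/7
If gold transferred: Urn II has 9 gold of 12, so P(gold|gold moved) = 3/4
If silver transferred: Urn II has 8 gold of 12, so P(gold|silver moved) = 2/3
By total probability: P(gold) = 4/7*3/4 + 3/7*2/3 = 5/7

5/7


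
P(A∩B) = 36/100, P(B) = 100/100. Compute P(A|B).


P(A|B) = P(A∩B)/P(B) = (36/100)/(100/100) = 36/100 = 9/25

9/25


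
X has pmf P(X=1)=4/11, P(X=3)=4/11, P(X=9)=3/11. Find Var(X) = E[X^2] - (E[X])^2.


E[X] = 43/11, E[X^2] = 283/11
Var(X) = E[X^2] - (E[X])^2 = 283/11 - (43/11)^2 = 1264/121

1264/121


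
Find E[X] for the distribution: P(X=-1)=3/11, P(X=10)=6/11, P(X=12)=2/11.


E[X] = sum(x * P(x))
= -1*3/11 + 10*6/11 + 12*2/11
= 81/11

81/11


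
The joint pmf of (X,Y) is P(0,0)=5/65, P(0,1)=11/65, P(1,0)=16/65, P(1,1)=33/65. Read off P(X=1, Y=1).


Read from table: P(X=1, Y=1) = 33/65

33/65


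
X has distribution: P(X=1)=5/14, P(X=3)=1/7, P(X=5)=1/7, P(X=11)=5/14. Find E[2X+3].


E[2X+3] = sum(g(x)*P(x))
= 5*5/14 + 9*1/7 + 13*1/7 + 25*5/14
= 97/7

97/7


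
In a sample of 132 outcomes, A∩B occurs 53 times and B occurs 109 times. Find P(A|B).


P(A|B) = P(A∩B)/P(B) = (53/132)/(109/132) = 53/109

53/109


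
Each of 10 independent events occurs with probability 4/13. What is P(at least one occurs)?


P(at least one) = 1 - P(none)
P(none) = (1 - 4/13)^10 = (9/13)^10 = 3486784401/137858491849
P(at least one) = 1 - 3486784401/137858491849 = 134371707448/137858491849

134371707448/137858491849


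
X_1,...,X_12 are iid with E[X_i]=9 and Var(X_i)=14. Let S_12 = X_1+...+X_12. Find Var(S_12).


By independence, Var(S_n) = n*Var(X_1) = 12*14 = 168

168


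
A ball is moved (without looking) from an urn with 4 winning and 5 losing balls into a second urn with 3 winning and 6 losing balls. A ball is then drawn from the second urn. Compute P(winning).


P(transfer winning) = 4/9; P(transfer losing) = 5/9
If winning transferred: Urn II has 4 winning of 10, so P(winning|winning moved) = 2/5
If losing transferred: Urn II has 3 winning of 10, so P(winning|losing moved) = 3/10
By total probability: P(winning) = 4/9*2/5 + 5/9*3/10 = 31/90

31/90


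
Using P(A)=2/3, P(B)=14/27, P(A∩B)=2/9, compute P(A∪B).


P(A∪B) = P(A) + P(B) - P(A∩B)
= 2/3 + 14/27 - 2/9 = 26/27

26/27


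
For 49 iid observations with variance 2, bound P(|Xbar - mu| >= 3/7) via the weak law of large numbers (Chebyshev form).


Var(Xbar) = Var(X)/n = 2/49
Chebyshev: P(|Xbar-mu| >= 3/7) <= Var(Xbar)/(3/7)^2 = (2/49)/(9/49) = 2/9

2/9


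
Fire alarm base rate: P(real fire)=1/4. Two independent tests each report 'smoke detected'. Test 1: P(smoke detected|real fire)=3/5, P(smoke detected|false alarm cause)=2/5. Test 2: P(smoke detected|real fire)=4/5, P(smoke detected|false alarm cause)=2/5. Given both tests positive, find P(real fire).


After test 1: P(+) = 3/5*1/4 + 2/5*3/4 = 9/20
P(B|+) = (3/20)/(9/20) = 1/3
After test 2 (use post1 as new prior): P(+) = 4/5*1/3 + 2/5*2/3 = 8/15
P(B|+,+) = (4/15)/(8/15) = 1/2

1/2


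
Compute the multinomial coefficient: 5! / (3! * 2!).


5! = 120
Denominator: 3!=6 * 2!=2
Coefficient = 120 / 12 = 10

10


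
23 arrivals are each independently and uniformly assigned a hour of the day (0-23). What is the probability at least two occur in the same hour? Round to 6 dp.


P(all different) = prod((24-i)/24 for i=0..22) = 0.000000
P(at least one match) = 1 - 0.000000 = 1.000000

1.000000


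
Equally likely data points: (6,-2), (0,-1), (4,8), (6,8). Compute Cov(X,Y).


E[X]=4, E[Y]=13/4, E[XY]=17
Cov(X,Y) = E[XY] - E[X]E[Y] = 17 - 4*13/4 = 4

4


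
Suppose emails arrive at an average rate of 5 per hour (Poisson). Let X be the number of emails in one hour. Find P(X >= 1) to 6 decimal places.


P(X>=1) = 1 - P(X<=0) = 1 - (e^(-5)*5^0/0!)
≈ 1 - 0.0067379470 = 0.9932620530
≈ 0.993262

0.993262


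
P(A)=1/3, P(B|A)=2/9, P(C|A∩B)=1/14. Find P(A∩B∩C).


P(A∩B∩C) = P(A) * P(B|A) * P(C|A∩B)
= 1/3 * 2/9 * 1/14
= 2/27 * 1/14 = 1/189

1/189


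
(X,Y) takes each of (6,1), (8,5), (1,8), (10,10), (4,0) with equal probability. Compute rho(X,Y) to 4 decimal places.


Cov(X,Y) = 2.9600, Var(X) = 9.7600, Var(Y) = 14.9600
rho = Cov/(sqrt(VarX)*sqrt(VarY)) = 0.2450

0.2450


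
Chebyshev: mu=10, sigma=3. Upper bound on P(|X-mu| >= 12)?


k = 12/3 = 4
Chebyshev: P(|X-mu| >= k*sigma) <= 1/k^2 = 1/4^2 = 1/16

1/16


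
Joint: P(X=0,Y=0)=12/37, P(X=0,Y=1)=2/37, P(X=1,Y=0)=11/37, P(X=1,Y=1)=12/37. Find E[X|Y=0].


P(Y=0) = 23/37
E[X|Y=0] = (0*12 + 1*11)/23 = 11/23

11/23


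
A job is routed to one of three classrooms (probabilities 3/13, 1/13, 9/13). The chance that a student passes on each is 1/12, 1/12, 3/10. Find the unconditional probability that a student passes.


P(A) = P(A|B1)P(B1) + P(A|B2)P(B2) + P(A|B3)P(B3)
= 1/12*3/13 + 1/12*1/13 + 3/10*9/13
= 1/52 + 1/156 + 27/130 = 7/30

7/30


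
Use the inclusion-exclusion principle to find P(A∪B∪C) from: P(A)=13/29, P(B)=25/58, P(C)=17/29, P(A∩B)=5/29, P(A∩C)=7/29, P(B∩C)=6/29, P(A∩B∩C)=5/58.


P(A∪B∪C) = P(A)+P(B)+P(C) - P(AB)-P(AC)-P(BC) + P(ABC)
= 13/29+25/58+17/29 - 5/29-7/29-6/29 + 5/58
= 27/29

27/29


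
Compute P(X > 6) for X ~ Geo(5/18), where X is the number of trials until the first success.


P(X > 6) = P(first 6 trials all fail) = (1-p)^6 = (13/18)^6 = 4826809/34012224

4826809/34012224


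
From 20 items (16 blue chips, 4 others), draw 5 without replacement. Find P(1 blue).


P(X=1) = C(16,1)*C(4,4) / C(20,5)
= 16*1 / 15504
= 16/15504 = 1/969

1/969


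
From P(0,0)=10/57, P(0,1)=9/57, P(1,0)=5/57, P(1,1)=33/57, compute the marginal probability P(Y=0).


P(Y=0) = P(0,0)+P(1,0) = 10/57 + 5/57 = 15/57 = 5/19

5/19


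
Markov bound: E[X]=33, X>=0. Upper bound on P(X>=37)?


Markov: P(X >= a) <= E[X]/a
P(X >= 37) <= 33/37

33/37


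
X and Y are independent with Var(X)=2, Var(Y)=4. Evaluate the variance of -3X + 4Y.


Independence => Cov(X,Y)=0
Var(-3X + 4Y) = (-3)^2*Var(X) + 4^2*Var(Y)
= 9*2 + 16*4 = 82

82


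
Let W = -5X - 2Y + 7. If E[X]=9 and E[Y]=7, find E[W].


E[-5X - 2Y + 7] = -5*E[X] - 2*E[Y] + 7
= (-5)*(9) + (-2)*(7) + (7)
= -45 - 14 + 7 = -52

-52


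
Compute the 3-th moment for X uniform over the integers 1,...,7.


E[X^3] = (1/7) * sum(x^3 for x=1..7)
= 784/7 = 112

112


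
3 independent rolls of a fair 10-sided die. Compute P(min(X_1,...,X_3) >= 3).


P(min >= 3) = P(all X_i >= 3) = (P(X_1 >= 3))^3
= (8/10)^3 = (4/5)^3 = 64/125

64/125


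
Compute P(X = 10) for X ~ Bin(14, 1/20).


P(X=10) = C(14,10) * p^10 * (1-p)^4
= 1001 * 1/10240000000000 * 130321/160000
= 130451321/1638400000000000000

130451321/1638400000000000000


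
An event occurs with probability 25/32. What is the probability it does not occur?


P(A') = 1 - P(A) = 1 - 25/32 = 7/32

7/32


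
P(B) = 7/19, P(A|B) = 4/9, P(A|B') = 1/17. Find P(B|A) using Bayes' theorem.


P(A) = P(A|B)P(B) + P(A|B')P(B') = 4/9*7/19 + 1/17*12/19 = 584/2907
P(B|A) = P(A|B)P(B)/P(A) = (28/171)/(584/2907) = 119/146

119/146


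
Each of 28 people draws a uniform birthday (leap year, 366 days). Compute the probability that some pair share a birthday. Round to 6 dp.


P(all different) = prod((366-i)/366 for i=0..27) = 0.346570
P(at least one match) = 1 - 0.346570 = 0.653430

0.653430


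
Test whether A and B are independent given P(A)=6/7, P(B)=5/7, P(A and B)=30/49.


P(A)*P(B) = 6/7*5/7 = 30/49
P(A∩B) = 30/49, which equals P(A)P(B), so independent

Yes, A and B are independent


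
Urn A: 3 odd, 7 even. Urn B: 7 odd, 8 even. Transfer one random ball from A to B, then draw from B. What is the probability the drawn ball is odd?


P(transfer odd) = 3/10; P(transfer even) = 7/10
If odd transferred: Urn II has 8 odd of 16, so P(odd|odd moved) = 1/2
If even transferred: Urn II has 7 odd of 16, so P(odd|even moved) = 7/16
By total probability: P(odd) = 3/10*1/2 + 7/10*7/16 = 73/160

73/160


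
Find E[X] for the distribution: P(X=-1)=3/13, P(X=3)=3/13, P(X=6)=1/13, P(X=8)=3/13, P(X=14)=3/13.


E[X] = sum(x * P(x))
= -1*3/13 + 3*3/13 + 6*1/13 + 8*3/13 + 14*3/13
= 6

6


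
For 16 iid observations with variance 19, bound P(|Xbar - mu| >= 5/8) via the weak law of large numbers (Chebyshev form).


Var(Xbar) = Var(X)/n = 19/16
Chebyshev: P(|Xbar-mu| >= 5/8) <= Var(Xbar)/(5/8)^2 = (19/16)/(25/64) = 76/25
Bound exceeds 1, so trivial bound: 1

1


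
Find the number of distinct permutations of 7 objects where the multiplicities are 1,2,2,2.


7! = 5040
Denominator: 1!=1 * 2!=2 * 2!=2 * 2!=2
Coefficient = 5040 / 8 = 630

630


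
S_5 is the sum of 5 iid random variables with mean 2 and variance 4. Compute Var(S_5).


By independence, Var(S_n) = n*Var(X_1) = 5*4 = 20

20


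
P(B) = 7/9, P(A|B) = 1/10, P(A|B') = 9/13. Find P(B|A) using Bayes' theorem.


P(A) = P(A|B)P(B) + P(A|B')P(B') = 1/10*7/9 + 9/13*2/9 = 271/1170
P(B|A) = P(A|B)P(B)/P(A) = (7/90)/(271/1170) = 91/271

91/271


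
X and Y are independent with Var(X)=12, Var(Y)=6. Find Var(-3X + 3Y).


Independence => Cov(X,Y)=0
Var(-3X + 3Y) = (-3)^2*Var(X) + 3^2*Var(Y)
= 9*12 + 9*6 = 162

162


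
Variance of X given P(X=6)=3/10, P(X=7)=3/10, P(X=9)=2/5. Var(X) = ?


E[X] = 15/2, E[X^2] = 579/10
Var(X) = E[X^2] - (E[X])^2 = 579/10 - (15/2)^2 = 33/20

33/20


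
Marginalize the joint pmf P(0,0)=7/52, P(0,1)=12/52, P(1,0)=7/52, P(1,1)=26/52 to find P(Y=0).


P(Y=0) = P(0,0)+P(1,0) = 7/52 + 7/52 = 14/52 = 7/26

7/26


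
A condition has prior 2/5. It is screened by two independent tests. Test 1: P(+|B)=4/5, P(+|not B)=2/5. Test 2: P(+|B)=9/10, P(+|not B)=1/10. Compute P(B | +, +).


After test 1: P(+) = 4/5*2/5 + 2/5*3/5 = 14/25
P(B|+) = (8/25)/(14/25) = 4/7
After test 2 (use post1 as new prior): P(+) = 9/10*4/7 + 1/10*3/7 = 39/70
P(B|+,+) = (18/35)/(39/70) = 12/13

12/13


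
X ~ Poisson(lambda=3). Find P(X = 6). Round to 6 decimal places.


P(X=6) = e^(-3) * 3^6 / 6!
≈ 0.04978706837 * 729 / 720
≈ 0.050409

0.050409


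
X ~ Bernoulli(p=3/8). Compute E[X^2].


For Bernoulli: X in {0,1}
E[X^2] = 0^2*(1-3/8) + 1^2*3/8 = 3/8

3/8


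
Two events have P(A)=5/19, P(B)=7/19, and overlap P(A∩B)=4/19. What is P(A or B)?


P(A∪B) = P(A) + P(B) - P(A∩B)
= 5/19 + 7/19 - 4/19 = 8/19

8/19


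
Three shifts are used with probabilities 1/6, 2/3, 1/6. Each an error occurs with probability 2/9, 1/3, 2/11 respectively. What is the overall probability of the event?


P(A) = P(A|B1)P(B1) + P(A|B2)P(B2) + P(A|B3)P(B3)
= 2/9*1/6 + 1/3*2/3 + 2/11*1/6
= 1/27 + 2/9 + 1/33 = 86/297

86/297


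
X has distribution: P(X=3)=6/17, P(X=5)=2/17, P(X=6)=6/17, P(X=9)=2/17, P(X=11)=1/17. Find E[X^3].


E[X^3] = sum(g(x)*P(x))
= 27*6/17 + 125*2/17 + 216*6/17 + 729*2/17 + 1331*1/17
= 4497/17

4497/17


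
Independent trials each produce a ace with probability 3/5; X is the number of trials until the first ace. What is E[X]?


For geometric (trials until first success), E[X] = 1/p = 1/(3/5) = 5/3

5/3


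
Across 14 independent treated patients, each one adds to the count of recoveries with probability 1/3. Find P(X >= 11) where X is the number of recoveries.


P(X>=11) = P(X=11) + P(X=12) + P(X=13) + P(X=14)
= 2912/4782969 + 364/4782969 + 28/4782969 + 1/4782969
= 3305/4782969

3305/4782969


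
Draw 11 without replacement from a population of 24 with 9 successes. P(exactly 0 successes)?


P(X=0) = C(9,0)*C(15,11) / C(24,11)
= 1*1365 / 2496144
= 1365/2496144 = 65/118864

65/118864


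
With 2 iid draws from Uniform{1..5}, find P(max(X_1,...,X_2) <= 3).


P(max <= 3) = P(all X_i <= 3) = (P(X_1 <= 3))^2
= (3/5)^2 = 9/25

9/25


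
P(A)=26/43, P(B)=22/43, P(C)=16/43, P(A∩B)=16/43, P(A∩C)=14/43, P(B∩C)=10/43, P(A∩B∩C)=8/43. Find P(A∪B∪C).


P(A∪B∪C) = P(A)+P(B)+P(C) - P(AB)-P(AC)-P(BC) + P(ABC)
= 26/43+22/43+16/43 - 16/43-14/43-10/43 + 8/43
= 32/43

32/43


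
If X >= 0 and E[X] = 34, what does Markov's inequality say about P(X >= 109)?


Markov: P(X >= a) <= E[X]/a
P(X >= 109) <= 34/109

34/109


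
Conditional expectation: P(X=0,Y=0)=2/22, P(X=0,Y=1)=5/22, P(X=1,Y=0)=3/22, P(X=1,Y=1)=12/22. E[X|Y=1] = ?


P(Y=1) = 17/22
E[X|Y=1] = (0*5 + 1*12)/17 = 12/17

12/17


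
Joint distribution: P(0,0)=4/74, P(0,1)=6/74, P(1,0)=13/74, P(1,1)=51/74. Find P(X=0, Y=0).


Read from table: P(X=0, Y=0) = 4/74 = 2/37

2/37


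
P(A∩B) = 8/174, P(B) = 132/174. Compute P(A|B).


P(A|B) = P(A∩B)/P(B) = (8/174)/(132/174) = 8/132 = 2/33

2/33


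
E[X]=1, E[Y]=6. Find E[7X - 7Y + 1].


E[7X - 7Y + 1] = 7*E[X] - 7*E[Y] + 1
= (7)*(1) + (-7)*(6) + (1)
= 7 - 42 + 1 = -34

-34


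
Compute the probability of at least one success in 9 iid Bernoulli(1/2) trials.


P(at least one) = 1 - P(none)
P(none) = (1 - 1/2)^9 = (1/2)^9 = 1/512
P(at least one) = 1 - 1/512 = 511/512

511/512


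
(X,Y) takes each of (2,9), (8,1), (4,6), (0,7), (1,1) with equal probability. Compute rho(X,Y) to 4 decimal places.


Cov(X,Y) = -4.2000, Var(X) = 8.0000, Var(Y) = 10.5600
rho = Cov/(sqrt(VarX)*sqrt(VarY)) = -0.4570

-0.4570


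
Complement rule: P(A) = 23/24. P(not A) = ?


P(A') = 1 - P(A) = 1 - 23/24 = 1/24

1/24


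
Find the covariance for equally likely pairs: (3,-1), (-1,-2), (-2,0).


E[X]=0, E[Y]=-1, E[XY]=-1/3
Cov(X,Y) = E[XY] - E[X]E[Y] = -1/3 - 0*-1 = -1/3

-1/3


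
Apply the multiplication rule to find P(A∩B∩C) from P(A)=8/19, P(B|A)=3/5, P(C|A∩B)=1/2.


P(A∩B∩C) = P(A) * P(B|A) * P(C|A∩B)
= 8/19 * 3/5 * 1/2
= 24/95 * 1/2 = 12/95

12/95


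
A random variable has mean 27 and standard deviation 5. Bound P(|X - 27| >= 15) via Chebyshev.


k = 15/5 = 3
Chebyshev: P(|X-mu| >= k*sigma) <= 1/k^2 = 1/3^2 = 1/9

1/9


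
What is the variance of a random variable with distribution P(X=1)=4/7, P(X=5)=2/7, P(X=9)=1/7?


E[X] = 23/7, E[X^2] = 135/7
Var(X) = E[X^2] - (E[X])^2 = 135/7 - (23/7)^2 = 416/49

416/49


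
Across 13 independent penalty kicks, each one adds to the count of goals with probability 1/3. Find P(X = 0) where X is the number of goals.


P(X=0) = C(13,0) * p^0 * (1-p)^13
= 1 * 1 * 8192/1594323
= 8192/1594323

8192/1594323


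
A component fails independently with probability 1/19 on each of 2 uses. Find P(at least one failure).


P(at least one) = 1 - P(none)
P(none) = (1 - 1/19)^2 = (18/19)^2 = 324/361
P(at least one) = 1 - 324/361 = 37/361

37/361


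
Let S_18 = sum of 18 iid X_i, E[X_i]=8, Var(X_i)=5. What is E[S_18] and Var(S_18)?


E[S_n] = n*mu = 18*8 = 144
Var(S_n) = n*sigma^2 = 18*5 = 90

E[S_18]=144, Var(S_18)=90


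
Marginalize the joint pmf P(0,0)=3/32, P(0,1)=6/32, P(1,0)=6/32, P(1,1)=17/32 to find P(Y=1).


P(Y=1) = P(0,1)+P(1,1) = 6/32 + 17/32 = 23/32

23/32


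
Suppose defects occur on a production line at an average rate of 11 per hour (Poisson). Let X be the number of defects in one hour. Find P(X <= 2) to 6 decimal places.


P(X<=2) = e^(-11)*11^0/0! + e^(-11)*11^1/1! + e^(-11)*11^2/2!
≈ 0.0000167017 + 0.0001837187 + 0.0010104529
= 0.0012108733
≈ 0.001211

0.001211


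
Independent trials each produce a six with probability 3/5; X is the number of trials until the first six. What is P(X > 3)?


P(X > 3) = P(first 3 trials all fail) = (1-p)^3 = (2/5)^3 = 8/125

8/125


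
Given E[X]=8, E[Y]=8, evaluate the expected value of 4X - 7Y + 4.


E[4X - 7Y + 4] = 4*E[X] - 7*E[Y] + 4
= (4)*(8) + (-7)*(8) + (4)
= 32 - 56 + 4 = -20

-20


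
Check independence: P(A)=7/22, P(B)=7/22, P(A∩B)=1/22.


P(A)*P(B) = 7/22*7/22 = 49/484
P(A∩B) = 1/22 != 49/484, so not independent

No, A and B are not independent


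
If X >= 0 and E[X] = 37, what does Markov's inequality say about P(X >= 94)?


Markov: P(X >= a) <= E[X]/a
P(X >= 94) <= 37/94

37/94


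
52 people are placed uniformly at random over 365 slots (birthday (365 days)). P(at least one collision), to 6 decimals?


P(all different) = prod((365-i)/365 for i=0..51) = 0.021995
P(at least one match) = 1 - 0.021995 = 0.978005

0.978005


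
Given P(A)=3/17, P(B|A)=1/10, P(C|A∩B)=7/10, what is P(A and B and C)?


P(A∩B∩C) = P(A) * P(B|A) * P(C|A∩B)
= 3/17 * 1/10 * 7/10
= 3/170 * 7/10 = 21/1700

21/1700


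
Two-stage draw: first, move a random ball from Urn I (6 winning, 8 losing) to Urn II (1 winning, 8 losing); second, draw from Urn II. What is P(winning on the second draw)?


P(transfer winning) = 6/14 = 3/7; P(transfer losing) = 4/7
If winning transferred: Urn II has 2 winning of 10, so P(winning|winning moved) = 1/5
If losing transferred: Urn II has 1 winning of 10, so P(winning|losing moved) = 1/10
By total probability: P(winning) = 3/7*1/5 + 4/7*1/10 = 1/7

1/7


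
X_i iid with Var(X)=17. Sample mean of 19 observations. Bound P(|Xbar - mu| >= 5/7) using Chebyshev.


Var(Xbar) = Var(X)/n = 17/19
Chebyshev: P(|Xbar-mu| >= 5/7) <= Var(Xbar)/(5/7)^2 = (17/19)/(25/49) = 833/475
Bound exceeds 1, so trivial bound: 1

1


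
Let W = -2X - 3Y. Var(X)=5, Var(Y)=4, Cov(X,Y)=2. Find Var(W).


Var(-2X - 3Y) = (-2)^2*Var(X) + (-3)^2*Var(Y) + 2*(-2)*(-3)*Cov(X,Y)
= 4*5 + 9*4 + 12*2
= 20 + 36 + 24 = 80

80


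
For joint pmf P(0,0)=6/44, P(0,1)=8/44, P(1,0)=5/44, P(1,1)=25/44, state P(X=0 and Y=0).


Read from table: P(X=0, Y=0) = 6/44 = 3/22

3/22


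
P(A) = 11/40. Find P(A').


P(A') = 1 - P(A) = 1 - 11/40 = 29/40

29/40


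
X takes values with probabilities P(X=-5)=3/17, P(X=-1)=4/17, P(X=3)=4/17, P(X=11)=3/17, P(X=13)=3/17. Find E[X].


E[X] = sum(x * P(x))
= -5*3/17 - 1*4/17 + 3*4/17 + 11*3/17 + 13*3/17
= 65/17

65/17


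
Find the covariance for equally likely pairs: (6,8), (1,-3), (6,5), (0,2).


E[X]=13/4, E[Y]=3, E[XY]=75/4
Cov(X,Y) = E[XY] - E[X]E[Y] = 75/4 - 13/4*3 = 9

9


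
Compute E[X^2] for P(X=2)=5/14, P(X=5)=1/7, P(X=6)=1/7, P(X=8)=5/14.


E[X^2] = sum(g(x)*P(x))
= 4*5/14 + 25*1/7 + 36*1/7 + 64*5/14
= 33

33


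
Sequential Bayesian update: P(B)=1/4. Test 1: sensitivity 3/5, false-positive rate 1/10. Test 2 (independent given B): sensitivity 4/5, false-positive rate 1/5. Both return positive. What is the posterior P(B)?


After test 1: P(+) = 3/5*1/4 + 1/10*3/4 = 9/40
P(B|+) = (3/20)/(9/40) = 2/3
After test 2 (use post1 as new prior): P(+) = 4/5*2/3 + 1/5*1/3 = 3/5
P(B|+,+) = (8/15)/(3/5) = 8/9

8/9


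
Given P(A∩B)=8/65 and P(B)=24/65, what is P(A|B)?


P(A|B) = P(A∩B)/P(B) = (8/65)/(24/65) = 8/24 = 1/3

1/3


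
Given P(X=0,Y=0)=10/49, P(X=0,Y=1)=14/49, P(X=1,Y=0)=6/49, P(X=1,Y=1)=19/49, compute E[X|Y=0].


P(Y=0) = 16/49
E[X|Y=0] = (0*10 + 1*6)/16 = 6/16 = 3/8

3/8


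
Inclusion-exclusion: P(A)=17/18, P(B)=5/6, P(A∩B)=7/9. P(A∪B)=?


P(A∪B) = P(A) + P(B) - P(A∩B)
= 17/18 + 5/6 - 7/9 = 1

1


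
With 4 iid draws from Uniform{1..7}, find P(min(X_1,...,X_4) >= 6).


P(min >= 6) = P(all X_i >= 6) = (P(X_1 >= 6))^4
= (2/7)^4 = 16/2401

16/2401


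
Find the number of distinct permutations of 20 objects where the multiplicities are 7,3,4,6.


20! = 2432902008176640000
Denominator: 7!=5040 * 3!=6 * 4!=24 * 6!=720
Coefficient = 2432902008176640000 / 522547200 = 4655851200

4655851200


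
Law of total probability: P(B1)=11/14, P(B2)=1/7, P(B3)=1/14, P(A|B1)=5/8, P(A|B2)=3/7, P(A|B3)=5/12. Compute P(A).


P(A) = P(A|B1)P(B1) + P(A|B2)P(B2) + P(A|B3)P(B3)
= 5/8*11/14 + 3/7*1/7 + 5/12*1/14
= 55/112 + 3/49 + 5/168 = 1369/2352

1369/2352


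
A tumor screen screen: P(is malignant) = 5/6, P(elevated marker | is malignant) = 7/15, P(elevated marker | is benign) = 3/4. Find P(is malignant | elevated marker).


P(A) = P(A|B)P(B) + P(A|B')P(B') = 7/15*5/6 + 3/4*1/6 = 37/72
P(B|A) = P(A|B)P(B)/P(A) = (7/18)/(37/72) = 28/37

28/37


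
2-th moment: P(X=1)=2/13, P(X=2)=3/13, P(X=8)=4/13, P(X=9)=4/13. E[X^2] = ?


E[X^2] = sum(x^2 * P(x))
= 1*2/13 + 4*3/13 + 64*4/13 + 81*4/13
= 594/13

594/13


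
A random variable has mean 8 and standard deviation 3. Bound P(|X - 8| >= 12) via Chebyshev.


k = 12/3 = 4
Chebyshev: P(|X-mu| >= k*sigma) <= 1/k^2 = 1/4^2 = 1/16

1/16


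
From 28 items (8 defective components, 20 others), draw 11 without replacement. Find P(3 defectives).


P(X=3) = C(8,3)*C(20,8) / C(28,11)
= 56*125970 / 21474180
= 7054320/21474180 = 68/207

68/207


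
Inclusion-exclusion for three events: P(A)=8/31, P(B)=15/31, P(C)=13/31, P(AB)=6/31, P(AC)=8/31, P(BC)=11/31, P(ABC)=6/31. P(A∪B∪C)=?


P(A∪B∪C) = P(A)+P(B)+P(C) - P(AB)-P(AC)-P(BC) + P(ABC)
= 8/31+15/31+13/31 - 6/31-8/31-11/31 + 6/31
= 17/31

17/31


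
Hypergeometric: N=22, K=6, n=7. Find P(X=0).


P(X=0) = C(6,0)*C(16,7) / C(22,7)
= 1*11440 / 170544
= 11440/170544 = 65/969

65/969


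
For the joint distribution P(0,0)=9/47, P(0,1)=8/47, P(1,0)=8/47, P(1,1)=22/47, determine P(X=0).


P(X=0) = P(0,0)+P(0,1) = 9/47 + 8/47 = 17/47

17/47


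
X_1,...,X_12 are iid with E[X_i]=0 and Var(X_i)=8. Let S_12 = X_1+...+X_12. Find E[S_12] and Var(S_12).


E[S_n] = n*mu = 12*0 = 0
Var(S_n) = n*sigma^2 = 12*8 = 96

E[S_12]=0, Var(S_12)=96


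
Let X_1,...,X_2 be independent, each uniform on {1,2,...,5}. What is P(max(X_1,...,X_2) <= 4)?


P(max <= 4) = P(all X_i <= 4) = (P(X_1 <= 4))^2
= (4/5)^2 = 16/25

16/25


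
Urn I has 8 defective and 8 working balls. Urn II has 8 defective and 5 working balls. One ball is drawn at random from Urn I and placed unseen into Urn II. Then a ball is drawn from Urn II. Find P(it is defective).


P(transfer defective) = 8/16 = 1/2; P(transfer working) = 1/2
If defective transferred: Urn II has 9 defective of 14, so P(defective|defective moved) = 9/14
If working transferred: Urn II has 8 defective of 14, so P(defective|working moved) = 4/7
By total probability: P(defective) = 1/2*9/14 + 1/2*4/7 = 17/28

17/28


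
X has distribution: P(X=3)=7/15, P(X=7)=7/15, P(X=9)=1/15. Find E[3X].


E[3X] = sum(g(x)*P(x))
= 9*7/15 + 21*7/15 + 27*1/15
= 79/5

79/5


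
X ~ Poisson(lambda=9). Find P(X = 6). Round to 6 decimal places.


P(X=6) = e^(-9) * 9^6 / 6!
≈ 0.0001234098041 * 531441 / 720
≈ 0.091090

0.091090


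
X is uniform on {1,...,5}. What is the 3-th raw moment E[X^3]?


E[X^3] = (1/5) * sum(x^3 for x=1..5)
= 225/5 = 45

45


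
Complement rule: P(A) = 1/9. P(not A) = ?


P(A') = 1 - P(A) = 1 - 1/9 = 8/9

8/9


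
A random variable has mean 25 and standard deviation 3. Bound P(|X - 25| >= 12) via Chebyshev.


k = 12/3 = 4
Chebyshev: P(|X-mu| >= k*sigma) <= 1/k^2 = 1/4^2 = 1/16

1/16


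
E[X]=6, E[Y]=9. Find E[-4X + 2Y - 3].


E[-4X + 2Y - 3] = -4*E[X] + 2*E[Y] - 3
= (-4)*(6) + (2)*(9) + (-3)
= -24 + 18 - 3 = -9

-9


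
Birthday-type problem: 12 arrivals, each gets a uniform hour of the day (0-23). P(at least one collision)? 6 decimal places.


P(all different) = prod((24-i)/24 for i=0..11) = 0.035468
P(at least one match) = 1 - 0.035468 = 0.964532

0.964532


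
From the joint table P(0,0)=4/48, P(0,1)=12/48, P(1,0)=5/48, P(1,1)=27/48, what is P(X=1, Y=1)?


Read from table: P(X=1, Y=1) = 27/48 = 9/16

9/16


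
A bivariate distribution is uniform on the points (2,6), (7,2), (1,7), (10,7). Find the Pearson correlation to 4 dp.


Cov(X,Y) = -1.7500, Var(X) = 13.5000, Var(Y) = 4.2500
rho = Cov/(sqrt(VarX)*sqrt(VarY)) = -0.2310

-0.2310


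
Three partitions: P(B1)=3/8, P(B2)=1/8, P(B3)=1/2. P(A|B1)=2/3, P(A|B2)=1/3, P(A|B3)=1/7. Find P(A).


P(A) = P(A|B1)P(B1) + P(A|B2)P(B2) + P(A|B3)P(B3)
= 2/3*3/8 + 1/3*1/8 + 1/7*1/2
= 1/4 + 1/24 + 1/14 = 61/168

61/168


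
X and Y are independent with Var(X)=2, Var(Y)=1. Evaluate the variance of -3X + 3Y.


Independence => Cov(X,Y)=0
Var(-3X + 3Y) = (-3)^2*Var(X) + 3^2*Var(Y)
= 9*2 + 9*1 = 27

27


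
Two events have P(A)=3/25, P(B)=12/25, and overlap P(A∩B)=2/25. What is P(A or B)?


P(A∪B) = P(A) + P(B) - P(A∩B)
= 3/25 + 12/25 - 2/25 = 13/25

13/25


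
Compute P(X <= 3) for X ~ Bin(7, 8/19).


P(X<=3) = P(X=0) + P(X=1) + P(X=2) + P(X=3)
= 19487171/893871739 + 99207416/893871739 + 216452544/893871739 + 262366720/893871739
= 597513851/893871739

597513851/893871739


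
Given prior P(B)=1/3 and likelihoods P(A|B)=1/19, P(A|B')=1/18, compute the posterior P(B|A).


P(A) = P(A|B)P(B) + P(A|B')P(B') = 1/19*1/3 + 1/18*2/3 = 28/513
P(B|A) = P(A|B)P(B)/P(A) = (1/57)/(28/513) = 9/28

9/28


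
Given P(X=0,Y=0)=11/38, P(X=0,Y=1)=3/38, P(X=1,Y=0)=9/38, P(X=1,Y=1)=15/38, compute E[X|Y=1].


P(Y=1) = 18/38
E[X|Y=1] = (0*3 + 1*15)/18 = 15/18 = 5/6

5/6


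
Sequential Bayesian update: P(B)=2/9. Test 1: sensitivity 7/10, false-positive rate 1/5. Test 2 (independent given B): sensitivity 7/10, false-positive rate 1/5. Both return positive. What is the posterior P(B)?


After test 1: P(+) = 7/10*2/9 + 1/5*7/9 = 14/45
P(B|+) = (7/45)/(14/45) = 1/2
After test 2 (use post1 as new prior): P(+) = 7/10*1/2 + 1/5*1/2 = 9/20
P(B|+,+) = (7/20)/(9/20) = 7/9

7/9


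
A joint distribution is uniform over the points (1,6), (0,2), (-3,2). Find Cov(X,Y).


E[X]=-2/3, E[Y]=10/3, E[XY]=0
Cov(X,Y) = E[XY] - E[X]E[Y] = 0 + 2/3*10/3 = 20/9

20/9


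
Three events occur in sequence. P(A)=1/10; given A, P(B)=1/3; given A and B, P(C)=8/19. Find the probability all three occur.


P(A∩B∩C) = P(A) * P(B|A) * P(C|A∩B)
= 1/10 * 1/3 * 8/19
= 1/30 * 8/19 = 4/285

4/285


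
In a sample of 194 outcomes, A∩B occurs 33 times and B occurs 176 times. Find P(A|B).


P(A|B) = P(A∩B)/P(B) = (33/194)/(176/194) = 33/176 = 3/16

3/16
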